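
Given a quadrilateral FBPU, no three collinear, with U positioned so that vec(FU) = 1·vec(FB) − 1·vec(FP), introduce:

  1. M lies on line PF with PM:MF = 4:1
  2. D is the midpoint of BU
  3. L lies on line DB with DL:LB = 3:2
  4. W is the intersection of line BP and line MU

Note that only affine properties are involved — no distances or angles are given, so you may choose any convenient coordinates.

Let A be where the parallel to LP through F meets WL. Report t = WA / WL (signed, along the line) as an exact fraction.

t = -1/4

Work in coordinates with F = (0, 0), B = (1, 0), P = (0, 1), U = (1, -1).
1. M lies on line PF with PM:MF = 4:1 ⇒ M = (0, 1/5)
2. D is the midpoint of BU ⇒ D = (1, -1/2)
3. L lies on line DB with DL:LB = 3:2 ⇒ L = (1, -1/5)
4. W is the intersection of line BP and line MU ⇒ W = (-4, 5)
through F parallel to LP: direction (-1, 6/5); meets WL at A = (-21/4, 63/10)
A = W + t·(L−W) with t = -1/4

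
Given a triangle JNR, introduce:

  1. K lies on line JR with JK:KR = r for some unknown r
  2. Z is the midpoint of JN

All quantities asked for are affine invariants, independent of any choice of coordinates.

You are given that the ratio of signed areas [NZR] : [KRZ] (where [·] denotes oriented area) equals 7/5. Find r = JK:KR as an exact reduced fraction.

r = 2/5

Work in coordinates with J = (0, 0), N = (1, 0), R = (0, 1).
1. With JK:KR = r, write λ = r/(r+1) so K = J + λ·(R−J); K is affine-linear in λ
2. Z is the midpoint of JN ⇒ Z = (1/2, 0)
Every point depending on K is an affine combination of K and λ-independent points, so each such coordinate is linear in λ; the λ² term in each signed area is a multiple of (R−J)×(R−J) = 0, so 2·[NZR] and 2·[KRZ] are each linear in λ. Evaluating at λ=0 and λ=1:
  2·[NZR] = -1/2,   2·[KRZ] = 1/2·λ − 1/2
So [NZR]:[KRZ] = (-1/2) / (1/2·λ − 1/2). Setting this equal to 7/5:
  -1/2 = 7/5·(1/2·λ − 1/2)  ⇒  λ = 2/7
Then r = λ/(1−λ) = (2/7)/(5/7) = 2/5. Check: with r = 2/5, K = (0, 2/7) and [NZR]:[KRZ] = 7/5 as required.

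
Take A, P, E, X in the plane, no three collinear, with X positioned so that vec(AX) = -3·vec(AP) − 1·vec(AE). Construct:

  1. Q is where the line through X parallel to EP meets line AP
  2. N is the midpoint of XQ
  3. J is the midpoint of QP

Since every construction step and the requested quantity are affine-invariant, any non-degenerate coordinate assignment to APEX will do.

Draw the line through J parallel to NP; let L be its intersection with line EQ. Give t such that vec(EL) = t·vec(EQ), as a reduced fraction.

Work in coordinates with A = (0, 0), P = (1, 0), E = (0, 1), X = (-3, -1).
1. Q is where the line through X parallel to EP meets line AP ⇒ Q = (-4, 0)
2. N is the midpoint of XQ ⇒ N = (-7/2, -1/2)
3. J is the midpoint of QP ⇒ J = (-3/2, 0)
through J parallel to NP: direction (9/2, 1/2); meets EQ at L = (-6, -1/2)
L = E + t·(Q−E) with t = 3/2

t = 3/2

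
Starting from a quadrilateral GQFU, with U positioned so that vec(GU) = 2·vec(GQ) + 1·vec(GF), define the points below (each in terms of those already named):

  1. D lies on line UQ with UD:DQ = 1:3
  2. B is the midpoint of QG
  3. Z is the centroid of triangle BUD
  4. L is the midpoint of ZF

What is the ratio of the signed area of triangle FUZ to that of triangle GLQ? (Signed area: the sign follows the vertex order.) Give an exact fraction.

[FUZ]:[GLQ] = 20/19

Set G = (0, 0), Q = (1, 0), F = (0, 1), U = (2, 1); any affine frame gives the same invariant.
1. D lies on line UQ with UD:DQ = 1:3 ⇒ D = (7/4, 3/4)
2. B is the midpoint of QG ⇒ B = (1/2, 0)
3. Z is the centroid of triangle BUD ⇒ Z = (17/12, 7/12)
4. L is the midpoint of ZF ⇒ L = (17/24, 19/24)
2·[FUZ] = -5/6, 2·[GLQ] = -19/24
[FUZ]:[GLQ] = -5/6:-19/24 = 20/19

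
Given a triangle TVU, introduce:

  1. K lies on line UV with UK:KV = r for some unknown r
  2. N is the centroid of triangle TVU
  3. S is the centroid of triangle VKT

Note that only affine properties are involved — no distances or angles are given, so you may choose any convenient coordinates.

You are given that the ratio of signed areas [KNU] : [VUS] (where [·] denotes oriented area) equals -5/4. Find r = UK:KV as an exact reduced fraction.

r = -5

Assign T = (0, 0), V = (1, 0), U = (0, 1) — the answer is frame-independent, so this choice is without loss of generality.
1. With UK:KV = r, write λ = r/(r+1) so K = U + λ·(V−U); K is affine-linear in λ
2. N is the centroid of triangle TVU ⇒ N = (1/3, 1/3)
3. S is the centroid of triangle VKT ⇒ S is an affine combination of earlier points and hence also affine-linear in λ
Every point depending on K is an affine combination of K and λ-independent points, so each such coordinate is linear in λ; the λ² term in each signed area is a multiple of (V−U)×(V−U) = 0, so 2·[KNU] and 2·[VUS] are each linear in λ. Evaluating at λ=0 and λ=1:
  2·[KNU] = -1/3·λ,   2·[VUS] = 1/3
So [KNU]:[VUS] = (-1/3·λ) / (1/3). Setting this equal to -5/4:
  -1/3·λ = -5/4·(1/3)  ⇒  λ = 5/4
Then r = λ/(1−λ) = (5/4)/(-1/4) = -5. Check: with r = -5, K = (5/4, -1/4) and [KNU]:[VUS] = -5/4 as required.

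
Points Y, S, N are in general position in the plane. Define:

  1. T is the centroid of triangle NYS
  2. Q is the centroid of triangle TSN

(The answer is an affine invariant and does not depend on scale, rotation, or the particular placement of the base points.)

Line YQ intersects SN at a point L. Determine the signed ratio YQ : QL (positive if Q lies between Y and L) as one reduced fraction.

YQ:QL = 8

Choose coordinates Y = (0, 0), S = (1, 0), N = (0, 1).
1. T is the centroid of triangle NYS ⇒ T = (1/3, 1/3)
2. Q is the centroid of triangle TSN ⇒ Q = (4/9, 4/9)
line YQ meets SN at L = (1/2, 1/2)
Q = Y + t·(L−Y) with t = 8/9, so YQ:QL = 8/9:1/9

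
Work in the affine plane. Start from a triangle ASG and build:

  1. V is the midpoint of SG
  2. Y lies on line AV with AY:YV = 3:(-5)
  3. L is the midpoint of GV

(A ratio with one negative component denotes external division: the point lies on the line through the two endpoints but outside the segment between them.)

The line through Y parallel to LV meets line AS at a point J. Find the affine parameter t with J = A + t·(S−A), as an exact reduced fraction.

Choose coordinates A = (0, 0), S = (1, 0), G = (0, 1).
1. V is the midpoint of SG ⇒ V = (1/2, 1/2)
2. Y lies on line AV with AY:YV = 3:(-5) ⇒ Y = (-3/4, -3/4)
3. L is the midpoint of GV ⇒ L = (1/4, 3/4)
through Y parallel to LV: direction (1/4, -1/4); meets AS at J = (-3/2, 0)
J = A + t·(S−A) with t = -3/2

t = -3/2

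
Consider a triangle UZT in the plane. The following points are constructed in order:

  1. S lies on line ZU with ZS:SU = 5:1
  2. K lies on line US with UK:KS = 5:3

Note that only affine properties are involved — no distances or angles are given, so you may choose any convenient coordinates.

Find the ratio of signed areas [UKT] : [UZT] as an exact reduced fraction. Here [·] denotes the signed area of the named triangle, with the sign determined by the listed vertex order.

[UKT]:[UZT] = 5/48

Work in coordinates with U = (0, 0), Z = (1, 0), T = (0, 1).
1. S lies on line ZU with ZS:SU = 5:1 ⇒ S = (1/6, 0)
2. K lies on line US with UK:KS = 5:3 ⇒ K = (5/48, 0)
2·[UKT] = 5/48, 2·[UZT] = 1
[UKT]:[UZT] = 5/48:1 = 5/48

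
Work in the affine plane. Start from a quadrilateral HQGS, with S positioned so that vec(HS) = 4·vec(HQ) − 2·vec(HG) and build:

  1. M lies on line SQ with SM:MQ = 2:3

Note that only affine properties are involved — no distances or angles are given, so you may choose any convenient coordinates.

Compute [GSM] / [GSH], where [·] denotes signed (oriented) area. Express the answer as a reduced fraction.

Assign H = (0, 0), Q = (1, 0), G = (0, 1), S = (4, -2) — the answer is frame-independent, so this choice is without loss of generality.
1. M lies on line SQ with SM:MQ = 2:3 ⇒ M = (14/5, -6/5)
2·[GSM] = -2/5, 2·[GSH] = -4
[GSM]:[GSH] = -2/5:-4 = 1/10

[GSM]:[GSH] = 1/10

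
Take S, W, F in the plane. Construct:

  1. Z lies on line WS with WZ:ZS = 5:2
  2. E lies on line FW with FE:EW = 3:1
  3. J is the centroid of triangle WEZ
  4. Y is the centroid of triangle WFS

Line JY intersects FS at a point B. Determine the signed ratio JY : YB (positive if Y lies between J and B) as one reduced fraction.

Work in coordinates with S = (0, 0), W = (1, 0), F = (0, 1).
1. Z lies on line WS with WZ:ZS = 5:2 ⇒ Z = (2/7, 0)
2. E lies on line FW with FE:EW = 3:1 ⇒ E = (3/4, 1/4)
3. J is the centroid of triangle WEZ ⇒ J = (19/28, 1/12)
4. Y is the centroid of triangle WFS ⇒ Y = (1/3, 1/3)
line JY meets FS at B = (0, 50/87)
Y = J + t·(B−J) with t = 29/57, so JY:YB = 29/57:28/57

JY:YB = 29/28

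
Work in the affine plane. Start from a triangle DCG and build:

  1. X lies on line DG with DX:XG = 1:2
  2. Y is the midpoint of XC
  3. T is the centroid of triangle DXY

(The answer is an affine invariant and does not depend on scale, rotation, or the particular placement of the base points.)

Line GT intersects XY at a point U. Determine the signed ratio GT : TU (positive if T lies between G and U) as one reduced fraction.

Work in coordinates with D = (0, 0), C = (1, 0), G = (0, 1).
1. X lies on line DG with DX:XG = 1:2 ⇒ X = (0, 1/3)
2. Y is the midpoint of XC ⇒ Y = (1/2, 1/6)
3. T is the centroid of triangle DXY ⇒ T = (1/6, 1/6)
line GT meets XY at U = (1/7, 2/7)
T = G + t·(U−G) with t = 7/6, so GT:TU = 7/6:-1/6

GT:TU = -7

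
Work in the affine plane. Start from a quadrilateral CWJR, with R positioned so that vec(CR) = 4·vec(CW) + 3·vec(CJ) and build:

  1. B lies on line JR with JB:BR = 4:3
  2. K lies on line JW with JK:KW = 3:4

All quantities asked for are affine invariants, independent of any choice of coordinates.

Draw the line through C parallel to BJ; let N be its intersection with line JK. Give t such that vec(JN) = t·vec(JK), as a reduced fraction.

Work in coordinates with C = (0, 0), W = (1, 0), J = (0, 1), R = (4, 3).
1. B lies on line JR with JB:BR = 4:3 ⇒ B = (16/7, 15/7)
2. K lies on line JW with JK:KW = 3:4 ⇒ K = (3/7, 4/7)
through C parallel to BJ: direction (-16/7, -8/7); meets JK at N = (2/3, 1/3)
N = J + t·(K−J) with t = 14/9

t = 14/9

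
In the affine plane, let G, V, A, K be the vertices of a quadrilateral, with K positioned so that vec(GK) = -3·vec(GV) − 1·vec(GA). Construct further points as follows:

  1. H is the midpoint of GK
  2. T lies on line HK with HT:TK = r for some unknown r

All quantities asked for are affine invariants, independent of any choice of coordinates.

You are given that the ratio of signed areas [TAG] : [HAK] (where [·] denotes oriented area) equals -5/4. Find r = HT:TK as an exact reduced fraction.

Assign G = (0, 0), V = (1, 0), A = (0, 1), K = (-3, -1) — the answer is frame-independent, so this choice is without loss of generality.
1. H is the midpoint of GK ⇒ H = (-3/2, -1/2)
2. With HT:TK = r, write λ = r/(r+1) so T = H + λ·(K−H); T is affine-linear in λ
Every point depending on T is an affine combination of T and λ-independent points, so each such coordinate is linear in λ; the λ² term in each signed area is a multiple of (K−H)×(K−H) = 0, so 2·[TAG] and 2·[HAK] are each linear in λ. Evaluating at λ=0 and λ=1:
  2·[TAG] = -3/2·λ − 3/2,   2·[HAK] = 3/2
So [TAG]:[HAK] = (-3/2·λ − 3/2) / (3/2). Setting this equal to -5/4:
  -3/2·λ − 3/2 = -5/4·(3/2)  ⇒  λ = 1/4
Then r = λ/(1−λ) = (1/4)/(3/4) = 1/3. Check: with r = 1/3, T = (-15/8, -5/8) and [TAG]:[HAK] = -5/4 as required.

r = 1/3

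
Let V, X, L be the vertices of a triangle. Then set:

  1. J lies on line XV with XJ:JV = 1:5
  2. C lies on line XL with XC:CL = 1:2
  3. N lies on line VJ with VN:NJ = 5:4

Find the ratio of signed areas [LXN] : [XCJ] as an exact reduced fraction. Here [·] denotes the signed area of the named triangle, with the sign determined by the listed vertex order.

[LXN]:[XCJ] = -29/3

Work in coordinates with V = (0, 0), X = (1, 0), L = (0, 1).
1. J lies on line XV with XJ:JV = 1:5 ⇒ J = (5/6, 0)
2. C lies on line XL with XC:CL = 1:2 ⇒ C = (2/3, 1/3)
3. N lies on line VJ with VN:NJ = 5:4 ⇒ N = (25/54, 0)
2·[LXN] = -29/54, 2·[XCJ] = 1/18
[LXN]:[XCJ] = -29/54:1/18 = -29/3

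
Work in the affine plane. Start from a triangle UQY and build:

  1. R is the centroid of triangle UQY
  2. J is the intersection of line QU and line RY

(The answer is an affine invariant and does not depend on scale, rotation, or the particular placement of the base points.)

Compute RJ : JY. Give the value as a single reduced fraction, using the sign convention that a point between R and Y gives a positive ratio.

RJ:JY = -1/3

Assign U = (0, 0), Q = (1, 0), Y = (0, 1) — the answer is frame-independent, so this choice is without loss of generality.
1. R is the centroid of triangle UQY ⇒ R = (1/3, 1/3)
2. J is the intersection of line QU and line RY ⇒ J = (1/2, 0)
J = R + t·(Y−R) with t = -1/2, so RJ:JY = t:(1−t) = -1/2:3/2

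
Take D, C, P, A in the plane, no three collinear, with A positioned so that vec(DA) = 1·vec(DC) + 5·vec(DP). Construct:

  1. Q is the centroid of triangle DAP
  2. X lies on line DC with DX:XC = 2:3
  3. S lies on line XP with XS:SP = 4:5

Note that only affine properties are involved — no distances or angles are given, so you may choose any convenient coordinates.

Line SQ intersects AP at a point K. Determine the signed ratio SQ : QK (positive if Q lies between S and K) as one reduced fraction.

SQ:QK = 10/3

Choose coordinates D = (0, 0), C = (1, 0), P = (0, 1), A = (1, 5).
1. Q is the centroid of triangle DAP ⇒ Q = (1/3, 2)
2. X lies on line DC with DX:XC = 2:3 ⇒ X = (2/5, 0)
3. S lies on line XP with XS:SP = 4:5 ⇒ S = (2/9, 4/9)
line SQ meets AP at K = (11/30, 37/15)
Q = S + t·(K−S) with t = 10/13, so SQ:QK = 10/13:3/13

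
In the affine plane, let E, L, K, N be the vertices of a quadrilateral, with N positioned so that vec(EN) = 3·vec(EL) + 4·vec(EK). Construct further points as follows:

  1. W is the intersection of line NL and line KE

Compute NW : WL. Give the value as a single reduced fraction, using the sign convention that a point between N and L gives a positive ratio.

Choose coordinates E = (0, 0), L = (1, 0), K = (0, 1), N = (3, 4).
1. W is the intersection of line NL and line KE ⇒ W = (0, -2)
W = N + t·(L−N) with t = 3/2, so NW:WL = t:(1−t) = 3/2:-1/2

NW:WL = -3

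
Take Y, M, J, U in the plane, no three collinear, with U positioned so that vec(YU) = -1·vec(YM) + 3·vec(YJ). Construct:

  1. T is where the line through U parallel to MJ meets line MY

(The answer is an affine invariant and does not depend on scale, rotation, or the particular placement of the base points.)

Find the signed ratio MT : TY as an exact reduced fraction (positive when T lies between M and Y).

Set Y = (0, 0), M = (1, 0), J = (0, 1), U = (-1, 3); any affine frame gives the same invariant.
1. T is where the line through U parallel to MJ meets line MY ⇒ T = (2, 0)
T = M + t·(Y−M) with t = -1, so MT:TY = t:(1−t) = -1:2

MT:TY = -1/2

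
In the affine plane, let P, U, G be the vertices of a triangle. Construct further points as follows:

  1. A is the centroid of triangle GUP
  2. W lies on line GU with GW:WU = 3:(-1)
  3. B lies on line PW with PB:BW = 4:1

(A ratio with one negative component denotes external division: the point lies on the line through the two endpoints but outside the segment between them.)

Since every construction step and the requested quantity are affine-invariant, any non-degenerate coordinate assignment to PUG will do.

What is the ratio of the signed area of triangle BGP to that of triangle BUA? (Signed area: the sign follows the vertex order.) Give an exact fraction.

[BGP]:[BUA] = 6

Choose coordinates P = (0, 0), U = (1, 0), G = (0, 1).
1. A is the centroid of triangle GUP ⇒ A = (1/3, 1/3)
2. W lies on line GU with GW:WU = 3:(-1) ⇒ W = (3/2, -1/2)
3. B lies on line PW with PB:BW = 4:1 ⇒ B = (6/5, -2/5)
2·[BGP] = 6/5, 2·[BUA] = 1/5
[BGP]:[BUA] = 6/5:1/5 = 6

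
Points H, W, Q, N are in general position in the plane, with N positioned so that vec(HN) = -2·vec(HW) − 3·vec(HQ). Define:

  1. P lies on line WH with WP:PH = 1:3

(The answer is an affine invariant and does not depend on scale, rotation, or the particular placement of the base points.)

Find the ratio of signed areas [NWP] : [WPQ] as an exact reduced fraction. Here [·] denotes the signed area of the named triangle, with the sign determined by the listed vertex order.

Set H = (0, 0), W = (1, 0), Q = (0, 1), N = (-2, -3); any affine frame gives the same invariant.
1. P lies on line WH with WP:PH = 1:3 ⇒ P = (3/4, 0)
2·[NWP] = 3/4, 2·[WPQ] = -1/4
[NWP]:[WPQ] = 3/4:-1/4 = -3

[NWP]:[WPQ] = -3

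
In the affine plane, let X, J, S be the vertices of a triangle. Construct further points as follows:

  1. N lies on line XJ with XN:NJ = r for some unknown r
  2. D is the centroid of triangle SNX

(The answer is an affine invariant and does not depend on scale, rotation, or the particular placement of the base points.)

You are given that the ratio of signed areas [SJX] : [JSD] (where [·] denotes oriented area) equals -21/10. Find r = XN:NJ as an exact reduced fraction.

Set X = (0, 0), J = (1, 0), S = (0, 1); any affine frame gives the same invariant.
1. With XN:NJ = r, write λ = r/(r+1) so N = X + λ·(J−X); N is affine-linear in λ
2. D is the centroid of triangle SNX ⇒ D is an affine combination of earlier points and hence also affine-linear in λ
Every point depending on N is an affine combination of N and λ-independent points, so each such coordinate is linear in λ; the λ² term in each signed area is a multiple of (J−X)×(J−X) = 0, so 2·[SJX] and 2·[JSD] are each linear in λ. Evaluating at λ=0 and λ=1:
  2·[SJX] = -1,   2·[JSD] = -1/3·λ + 2/3
So [SJX]:[JSD] = (-1) / (-1/3·λ + 2/3). Setting this equal to -21/10:
  -1 = -21/10·(-1/3·λ + 2/3)  ⇒  λ = 4/7
Then r = λ/(1−λ) = (4/7)/(3/7) = 4/3. Check: with r = 4/3, N = (4/7, 0) and [SJX]:[JSD] = -21/10 as required.

r = 4/3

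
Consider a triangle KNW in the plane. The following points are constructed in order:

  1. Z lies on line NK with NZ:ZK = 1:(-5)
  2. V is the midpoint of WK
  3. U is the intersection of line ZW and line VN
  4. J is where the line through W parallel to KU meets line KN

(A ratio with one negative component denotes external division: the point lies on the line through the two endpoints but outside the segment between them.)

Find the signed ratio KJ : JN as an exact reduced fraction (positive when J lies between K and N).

Work in coordinates with K = (0, 0), N = (1, 0), W = (0, 1).
1. Z lies on line NK with NZ:ZK = 1:(-5) ⇒ Z = (5/4, 0)
2. V is the midpoint of WK ⇒ V = (0, 1/2)
3. U is the intersection of line ZW and line VN ⇒ U = (5/3, -1/3)
4. J is where the line through W parallel to KU meets line KN ⇒ J = (5, 0)
J = K + t·(N−K) with t = 5, so KJ:JN = t:(1−t) = 5:-4

KJ:JN = -5/4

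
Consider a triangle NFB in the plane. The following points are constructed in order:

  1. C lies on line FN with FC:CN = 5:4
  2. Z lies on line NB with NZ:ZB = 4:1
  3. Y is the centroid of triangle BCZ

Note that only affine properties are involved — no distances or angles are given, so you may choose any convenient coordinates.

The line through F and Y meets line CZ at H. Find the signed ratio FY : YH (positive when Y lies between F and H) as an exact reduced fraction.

Choose coordinates N = (0, 0), F = (1, 0), B = (0, 1).
1. C lies on line FN with FC:CN = 5:4 ⇒ C = (4/9, 0)
2. Z lies on line NB with NZ:ZB = 4:1 ⇒ Z = (0, 4/5)
3. Y is the centroid of triangle BCZ ⇒ Y = (4/27, 3/5)
line FY meets CZ at H = (11/126, 9/14)
Y = F + t·(H−F) with t = 14/15, so FY:YH = 14/15:1/15

FY:YH = 14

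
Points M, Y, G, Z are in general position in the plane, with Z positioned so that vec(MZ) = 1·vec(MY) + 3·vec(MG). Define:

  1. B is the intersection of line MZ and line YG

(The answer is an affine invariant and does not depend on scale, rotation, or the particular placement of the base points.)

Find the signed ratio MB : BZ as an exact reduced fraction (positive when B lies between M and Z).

MB:BZ = 1/3

Choose coordinates M = (0, 0), Y = (1, 0), G = (0, 1), Z = (1, 3).
1. B is the intersection of line MZ and line YG ⇒ B = (1/4, 3/4)
B = M + t·(Z−M) with t = 1/4, so MB:BZ = t:(1−t) = 1/4:3/4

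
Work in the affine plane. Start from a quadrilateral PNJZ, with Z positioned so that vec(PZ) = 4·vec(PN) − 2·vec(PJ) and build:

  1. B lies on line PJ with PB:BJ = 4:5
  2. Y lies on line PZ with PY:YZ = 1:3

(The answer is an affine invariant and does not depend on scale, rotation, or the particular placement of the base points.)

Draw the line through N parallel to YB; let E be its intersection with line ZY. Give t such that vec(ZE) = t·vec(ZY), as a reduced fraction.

t = 5/8

Set P = (0, 0), N = (1, 0), J = (0, 1), Z = (4, -2); any affine frame gives the same invariant.
1. B lies on line PJ with PB:BJ = 4:5 ⇒ B = (0, 4/9)
2. Y lies on line PZ with PY:YZ = 1:3 ⇒ Y = (1, -1/2)
through N parallel to YB: direction (-1, 17/18); meets ZY at E = (17/8, -17/16)
E = Z + t·(Y−Z) with t = 5/8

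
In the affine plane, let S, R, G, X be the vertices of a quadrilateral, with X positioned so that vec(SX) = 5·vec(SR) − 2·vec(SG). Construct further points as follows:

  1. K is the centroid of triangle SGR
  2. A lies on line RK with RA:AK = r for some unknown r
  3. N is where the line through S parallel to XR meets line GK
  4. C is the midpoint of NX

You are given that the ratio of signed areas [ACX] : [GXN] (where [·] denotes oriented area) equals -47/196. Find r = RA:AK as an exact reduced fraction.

Choose coordinates S = (0, 0), R = (1, 0), G = (0, 1), X = (5, -2).
1. K is the centroid of triangle SGR ⇒ K = (1/3, 1/3)
2. With RA:AK = r, write λ = r/(r+1) so A = R + λ·(K−R); A is affine-linear in λ
3. N is where the line through S parallel to XR meets line GK ⇒ N = (2/3, -1/3)
4. C is the midpoint of NX ⇒ C = (17/6, -7/6)
Every point depending on A is an affine combination of A and λ-independent points, so each such coordinate is linear in λ; the λ² term in each signed area is a multiple of (K−R)×(K−R) = 0, so 2·[ACX] and 2·[GXN] are each linear in λ. Evaluating at λ=0 and λ=1:
  2·[ACX] = 1/6·λ + 1,   2·[GXN] = -14/3
So [ACX]:[GXN] = (1/6·λ + 1) / (-14/3). Setting this equal to -47/196:
  1/6·λ + 1 = -47/196·(-14/3)  ⇒  λ = 5/7
Then r = λ/(1−λ) = (5/7)/(2/7) = 5/2. Check: with r = 5/2, A = (11/21, 5/21) and [ACX]:[GXN] = -47/196 as required.

r = 5/2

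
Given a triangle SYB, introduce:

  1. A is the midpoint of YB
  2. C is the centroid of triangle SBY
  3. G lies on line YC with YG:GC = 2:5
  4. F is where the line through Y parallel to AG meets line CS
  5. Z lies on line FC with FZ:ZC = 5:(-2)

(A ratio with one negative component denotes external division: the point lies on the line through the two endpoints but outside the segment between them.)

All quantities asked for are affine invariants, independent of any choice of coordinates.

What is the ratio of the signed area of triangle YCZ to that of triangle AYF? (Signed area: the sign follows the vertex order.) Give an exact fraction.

[YCZ]:[AYF] = 7/3

Choose coordinates S = (0, 0), Y = (1, 0), B = (0, 1).
1. A is the midpoint of YB ⇒ A = (1/2, 1/2)
2. C is the centroid of triangle SBY ⇒ C = (1/3, 1/3)
3. G lies on line YC with YG:GC = 2:5 ⇒ G = (17/21, 2/21)
4. F is where the line through Y parallel to AG meets line CS ⇒ F = (17/30, 17/30)
5. Z lies on line FC with FZ:ZC = 5:(-2) ⇒ Z = (8/45, 8/45)
2·[YCZ] = 7/45, 2·[AYF] = 1/15
[YCZ]:[AYF] = 7/45:1/15 = 7/3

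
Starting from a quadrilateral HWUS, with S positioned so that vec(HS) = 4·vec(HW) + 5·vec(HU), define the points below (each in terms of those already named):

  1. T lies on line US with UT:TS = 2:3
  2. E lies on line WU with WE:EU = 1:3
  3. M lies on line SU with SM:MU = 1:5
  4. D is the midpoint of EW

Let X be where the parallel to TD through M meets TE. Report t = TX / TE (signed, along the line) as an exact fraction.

Assign H = (0, 0), W = (1, 0), U = (0, 1), S = (4, 5) — the answer is frame-independent, so this choice is without loss of generality.
1. T lies on line US with UT:TS = 2:3 ⇒ T = (8/5, 13/5)
2. E lies on line WU with WE:EU = 1:3 ⇒ E = (3/4, 1/4)
3. M lies on line SU with SM:MU = 1:5 ⇒ M = (10/3, 13/3)
4. D is the midpoint of EW ⇒ D = (7/8, 1/8)
through M parallel to TD: direction (-29/40, -99/40); meets TE at X = (1931/240, 4901/240)
X = T + t·(E−T) with t = -91/12

t = -91/12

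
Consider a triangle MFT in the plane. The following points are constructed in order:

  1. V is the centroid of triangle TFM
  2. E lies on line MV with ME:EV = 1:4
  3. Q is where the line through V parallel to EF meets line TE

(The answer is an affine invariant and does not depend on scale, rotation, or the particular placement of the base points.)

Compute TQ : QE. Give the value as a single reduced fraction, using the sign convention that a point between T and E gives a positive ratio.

TQ:QE = 9/4

Work in coordinates with M = (0, 0), F = (1, 0), T = (0, 1).
1. V is the centroid of triangle TFM ⇒ V = (1/3, 1/3)
2. E lies on line MV with ME:EV = 1:4 ⇒ E = (1/15, 1/15)
3. Q is where the line through V parallel to EF meets line TE ⇒ Q = (3/65, 23/65)
Q = T + t·(E−T) with t = 9/13, so TQ:QE = t:(1−t) = 9/13:4/13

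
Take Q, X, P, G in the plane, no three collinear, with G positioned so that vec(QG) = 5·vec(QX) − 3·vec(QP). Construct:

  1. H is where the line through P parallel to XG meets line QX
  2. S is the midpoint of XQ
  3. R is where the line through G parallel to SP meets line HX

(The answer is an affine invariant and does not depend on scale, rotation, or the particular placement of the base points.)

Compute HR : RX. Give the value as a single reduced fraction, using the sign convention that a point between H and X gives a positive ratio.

Set Q = (0, 0), X = (1, 0), P = (0, 1), G = (5, -3); any affine frame gives the same invariant.
1. H is where the line through P parallel to XG meets line QX ⇒ H = (4/3, 0)
2. S is the midpoint of XQ ⇒ S = (1/2, 0)
3. R is where the line through G parallel to SP meets line HX ⇒ R = (7/2, 0)
R = H + t·(X−H) with t = -13/2, so HR:RX = t:(1−t) = -13/2:15/2

HR:RX = -13/15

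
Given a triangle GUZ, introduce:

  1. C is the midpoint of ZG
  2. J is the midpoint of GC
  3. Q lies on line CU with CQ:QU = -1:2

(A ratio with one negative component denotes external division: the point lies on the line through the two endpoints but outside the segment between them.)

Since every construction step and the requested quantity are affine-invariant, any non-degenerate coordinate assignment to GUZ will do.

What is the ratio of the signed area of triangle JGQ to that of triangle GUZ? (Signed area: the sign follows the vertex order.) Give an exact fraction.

Assign G = (0, 0), U = (1, 0), Z = (0, 1) — the answer is frame-independent, so this choice is without loss of generality.
1. C is the midpoint of ZG ⇒ C = (0, 1/2)
2. J is the midpoint of GC ⇒ J = (0, 1/4)
3. Q lies on line CU with CQ:QU = -1:2 ⇒ Q = (-1, 1)
2·[JGQ] = -1/4, 2·[GUZ] = 1
[JGQ]:[GUZ] = -1/4:1 = -1/4

[JGQ]:[GUZ] = -1/4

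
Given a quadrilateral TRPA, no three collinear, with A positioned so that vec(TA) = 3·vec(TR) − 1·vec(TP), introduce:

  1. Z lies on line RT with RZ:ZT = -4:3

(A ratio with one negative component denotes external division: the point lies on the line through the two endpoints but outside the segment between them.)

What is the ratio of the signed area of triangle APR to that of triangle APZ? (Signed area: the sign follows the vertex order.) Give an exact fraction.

Work in coordinates with T = (0, 0), R = (1, 0), P = (0, 1), A = (3, -1).
1. Z lies on line RT with RZ:ZT = -4:3 ⇒ Z = (-3, 0)
2·[APR] = 1, 2·[APZ] = 9
[APR]:[APZ] = 1:9 = 1/9

[APR]:[APZ] = 1/9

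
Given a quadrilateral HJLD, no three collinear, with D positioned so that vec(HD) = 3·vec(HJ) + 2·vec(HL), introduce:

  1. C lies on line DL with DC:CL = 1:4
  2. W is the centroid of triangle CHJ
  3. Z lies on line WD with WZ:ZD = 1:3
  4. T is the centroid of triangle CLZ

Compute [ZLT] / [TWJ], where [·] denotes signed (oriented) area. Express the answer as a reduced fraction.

Assign H = (0, 0), J = (1, 0), L = (0, 1), D = (3, 2) — the answer is frame-independent, so this choice is without loss of generality.
1. C lies on line DL with DC:CL = 1:4 ⇒ C = (12/5, 9/5)
2. W is the centroid of triangle CHJ ⇒ W = (17/15, 3/5)
3. Z lies on line WD with WZ:ZD = 1:3 ⇒ Z = (8/5, 19/20)
4. T is the centroid of triangle CLZ ⇒ T = (4/3, 5/4)
2·[ZLT] = -7/15, 2·[TWJ] = 1/30
[ZLT]:[TWJ] = -7/15:1/30 = -14

[ZLT]:[TWJ] = -14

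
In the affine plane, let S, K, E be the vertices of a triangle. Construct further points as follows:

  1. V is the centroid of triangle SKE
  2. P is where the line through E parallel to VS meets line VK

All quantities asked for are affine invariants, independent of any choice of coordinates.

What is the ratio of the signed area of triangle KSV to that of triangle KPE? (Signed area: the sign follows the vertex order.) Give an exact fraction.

Set S = (0, 0), K = (1, 0), E = (0, 1); any affine frame gives the same invariant.
1. V is the centroid of triangle SKE ⇒ V = (1/3, 1/3)
2. P is where the line through E parallel to VS meets line VK ⇒ P = (-1/3, 2/3)
2·[KSV] = -1/3, 2·[KPE] = -2/3
[KSV]:[KPE] = -1/3:-2/3 = 1/2

[KSV]:[KPE] = 1/2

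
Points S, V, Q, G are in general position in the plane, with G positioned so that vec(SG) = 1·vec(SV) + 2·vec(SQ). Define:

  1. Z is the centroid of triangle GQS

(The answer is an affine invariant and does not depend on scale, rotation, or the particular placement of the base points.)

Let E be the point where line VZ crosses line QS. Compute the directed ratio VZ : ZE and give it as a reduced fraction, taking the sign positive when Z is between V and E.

Assign S = (0, 0), V = (1, 0), Q = (0, 1), G = (1, 2) — the answer is frame-independent, so this choice is without loss of generality.
1. Z is the centroid of triangle GQS ⇒ Z = (1/3, 1)
line VZ meets QS at E = (0, 3/2)
Z = V + t·(E−V) with t = 2/3, so VZ:ZE = 2/3:1/3

VZ:ZE = 2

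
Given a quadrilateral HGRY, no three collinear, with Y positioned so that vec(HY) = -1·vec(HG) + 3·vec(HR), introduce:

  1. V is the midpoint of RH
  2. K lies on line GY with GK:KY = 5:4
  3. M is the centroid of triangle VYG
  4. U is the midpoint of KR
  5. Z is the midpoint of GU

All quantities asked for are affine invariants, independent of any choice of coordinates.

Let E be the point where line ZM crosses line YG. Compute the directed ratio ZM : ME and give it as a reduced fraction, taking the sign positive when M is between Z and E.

Work in coordinates with H = (0, 0), G = (1, 0), R = (0, 1), Y = (-1, 3).
1. V is the midpoint of RH ⇒ V = (0, 1/2)
2. K lies on line GY with GK:KY = 5:4 ⇒ K = (-1/9, 5/3)
3. M is the centroid of triangle VYG ⇒ M = (0, 7/6)
4. U is the midpoint of KR ⇒ U = (-1/18, 4/3)
5. Z is the midpoint of GU ⇒ Z = (17/36, 2/3)
line ZM meets YG at E = (34/45, 11/30)
M = Z + t·(E−Z) with t = -5/3, so ZM:ME = -5/3:8/3

ZM:ME = -5/8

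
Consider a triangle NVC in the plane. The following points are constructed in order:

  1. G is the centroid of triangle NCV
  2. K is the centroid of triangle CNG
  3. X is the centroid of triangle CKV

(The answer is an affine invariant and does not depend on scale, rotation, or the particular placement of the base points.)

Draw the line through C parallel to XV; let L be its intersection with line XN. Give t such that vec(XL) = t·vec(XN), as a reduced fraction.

Assign N = (0, 0), V = (1, 0), C = (0, 1) — the answer is frame-independent, so this choice is without loss of generality.
1. G is the centroid of triangle NCV ⇒ G = (1/3, 1/3)
2. K is the centroid of triangle CNG ⇒ K = (1/9, 4/9)
3. X is the centroid of triangle CKV ⇒ X = (10/27, 13/27)
through C parallel to XV: direction (17/27, -13/27); meets XN at L = (170/351, 17/27)
L = X + t·(N−X) with t = -4/13

t = -4/13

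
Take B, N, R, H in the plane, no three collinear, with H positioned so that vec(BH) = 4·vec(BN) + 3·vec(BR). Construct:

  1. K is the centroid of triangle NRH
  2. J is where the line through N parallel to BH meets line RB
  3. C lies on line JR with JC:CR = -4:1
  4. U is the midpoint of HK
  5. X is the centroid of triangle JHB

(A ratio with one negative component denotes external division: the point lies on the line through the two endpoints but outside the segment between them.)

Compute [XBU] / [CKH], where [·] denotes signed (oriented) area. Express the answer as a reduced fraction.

[XBU]:[CKH] = -5/22

Set B = (0, 0), N = (1, 0), R = (0, 1), H = (4, 3); any affine frame gives the same invariant.
1. K is the centroid of triangle NRH ⇒ K = (5/3, 4/3)
2. J is where the line through N parallel to BH meets line RB ⇒ J = (0, -3/4)
3. C lies on line JR with JC:CR = -4:1 ⇒ C = (0, 19/12)
4. U is the midpoint of HK ⇒ U = (17/6, 13/6)
5. X is the centroid of triangle JHB ⇒ X = (4/3, 3/4)
2·[XBU] = -55/72, 2·[CKH] = 121/36
[XBU]:[CKH] = -55/72:121/36 = -5/22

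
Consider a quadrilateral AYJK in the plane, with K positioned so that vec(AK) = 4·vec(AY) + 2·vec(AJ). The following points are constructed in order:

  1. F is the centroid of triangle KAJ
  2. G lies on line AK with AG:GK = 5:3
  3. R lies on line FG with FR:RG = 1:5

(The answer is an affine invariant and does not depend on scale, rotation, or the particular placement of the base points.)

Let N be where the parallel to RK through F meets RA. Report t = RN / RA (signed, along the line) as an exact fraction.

Assign A = (0, 0), Y = (1, 0), J = (0, 1), K = (4, 2) — the answer is frame-independent, so this choice is without loss of generality.
1. F is the centroid of triangle KAJ ⇒ F = (4/3, 1)
2. G lies on line AK with AG:GK = 5:3 ⇒ G = (5/2, 5/4)
3. R lies on line FG with FR:RG = 1:5 ⇒ R = (55/36, 25/24)
through F parallel to RK: direction (89/36, 23/24); meets RA at N = (473/288, 215/192)
N = R + t·(A−R) with t = -3/40

t = -3/40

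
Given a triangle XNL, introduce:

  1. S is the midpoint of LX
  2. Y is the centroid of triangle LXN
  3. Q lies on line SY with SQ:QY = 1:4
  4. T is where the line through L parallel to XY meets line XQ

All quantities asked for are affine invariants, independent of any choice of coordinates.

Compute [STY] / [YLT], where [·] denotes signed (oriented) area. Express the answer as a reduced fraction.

[STY]:[YLT] = 3/2

Work in coordinates with X = (0, 0), N = (1, 0), L = (0, 1).
1. S is the midpoint of LX ⇒ S = (0, 1/2)
2. Y is the centroid of triangle LXN ⇒ Y = (1/3, 1/3)
3. Q lies on line SY with SQ:QY = 1:4 ⇒ Q = (1/15, 7/15)
4. T is where the line through L parallel to XY meets line XQ ⇒ T = (1/6, 7/6)
2·[STY] = -1/4, 2·[YLT] = -1/6
[STY]:[YLT] = -1/4:-1/6 = 3/2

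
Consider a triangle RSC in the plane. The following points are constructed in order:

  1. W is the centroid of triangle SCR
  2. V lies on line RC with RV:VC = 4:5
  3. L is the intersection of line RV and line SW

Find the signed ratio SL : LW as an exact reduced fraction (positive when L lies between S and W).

Set R = (0, 0), S = (1, 0), C = (0, 1); any affine frame gives the same invariant.
1. W is the centroid of triangle SCR ⇒ W = (1/3, 1/3)
2. V lies on line RC with RV:VC = 4:5 ⇒ V = (0, 4/9)
3. L is the intersection of line RV and line SW ⇒ L = (0, 1/2)
L = S + t·(W−S) with t = 3/2, so SL:LW = t:(1−t) = 3/2:-1/2

SL:LW = -3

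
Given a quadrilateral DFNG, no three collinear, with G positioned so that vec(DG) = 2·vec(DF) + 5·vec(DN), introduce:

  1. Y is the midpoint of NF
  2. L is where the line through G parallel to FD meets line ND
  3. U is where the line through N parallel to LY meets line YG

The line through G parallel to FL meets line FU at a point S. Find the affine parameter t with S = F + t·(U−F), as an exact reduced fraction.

t = -15/7

Set D = (0, 0), F = (1, 0), N = (0, 1), G = (2, 5); any affine frame gives the same invariant.
1. Y is the midpoint of NF ⇒ Y = (1/2, 1/2)
2. L is where the line through G parallel to FD meets line ND ⇒ L = (0, 5)
3. U is where the line through N parallel to LY meets line YG ⇒ U = (1/6, -1/2)
through G parallel to FL: direction (-1, 5); meets FU at S = (39/14, 15/14)
S = F + t·(U−F) with t = -15/7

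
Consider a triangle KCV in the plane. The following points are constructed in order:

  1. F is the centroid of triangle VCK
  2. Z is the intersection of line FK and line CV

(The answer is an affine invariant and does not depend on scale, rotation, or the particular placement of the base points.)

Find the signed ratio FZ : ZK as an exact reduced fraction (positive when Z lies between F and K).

Assign K = (0, 0), C = (1, 0), V = (0, 1) — the answer is frame-independent, so this choice is without loss of generality.
1. F is the centroid of triangle VCK ⇒ F = (1/3, 1/3)
2. Z is the intersection of line FK and line CV ⇒ Z = (1/2, 1/2)
Z = F + t·(K−F) with t = -1/2, so FZ:ZK = t:(1−t) = -1/2:3/2

FZ:ZK = -1/3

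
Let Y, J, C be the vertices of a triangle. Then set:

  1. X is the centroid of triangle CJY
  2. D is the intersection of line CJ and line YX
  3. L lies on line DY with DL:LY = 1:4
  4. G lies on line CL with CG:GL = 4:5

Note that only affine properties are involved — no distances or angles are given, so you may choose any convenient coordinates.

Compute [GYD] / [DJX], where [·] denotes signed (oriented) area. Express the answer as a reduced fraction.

Choose coordinates Y = (0, 0), J = (1, 0), C = (0, 1).
1. X is the centroid of triangle CJY ⇒ X = (1/3, 1/3)
2. D is the intersection of line CJ and line YX ⇒ D = (1/2, 1/2)
3. L lies on line DY with DL:LY = 1:4 ⇒ L = (2/5, 2/5)
4. G lies on line CL with CG:GL = 4:5 ⇒ G = (8/45, 11/15)
2·[GYD] = 5/18, 2·[DJX] = -1/6
[GYD]:[DJX] = 5/18:-1/6 = -5/3

[GYD]:[DJX] = -5/3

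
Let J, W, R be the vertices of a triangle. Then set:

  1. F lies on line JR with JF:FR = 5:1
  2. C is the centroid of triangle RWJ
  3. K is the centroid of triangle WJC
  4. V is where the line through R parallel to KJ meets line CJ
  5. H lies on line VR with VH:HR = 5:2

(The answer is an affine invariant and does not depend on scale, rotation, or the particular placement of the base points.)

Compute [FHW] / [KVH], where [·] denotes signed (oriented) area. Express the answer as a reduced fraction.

Work in coordinates with J = (0, 0), W = (1, 0), R = (0, 1).
1. F lies on line JR with JF:FR = 5:1 ⇒ F = (0, 5/6)
2. C is the centroid of triangle RWJ ⇒ C = (1/3, 1/3)
3. K is the centroid of triangle WJC ⇒ K = (4/9, 1/9)
4. V is where the line through R parallel to KJ meets line CJ ⇒ V = (4/3, 4/3)
5. H lies on line VR with VH:HR = 5:2 ⇒ H = (8/21, 23/21)
2·[FHW] = -73/126, 2·[KVH] = 20/21
[FHW]:[KVH] = -73/126:20/21 = -73/120

[FHW]:[KVH] = -73/120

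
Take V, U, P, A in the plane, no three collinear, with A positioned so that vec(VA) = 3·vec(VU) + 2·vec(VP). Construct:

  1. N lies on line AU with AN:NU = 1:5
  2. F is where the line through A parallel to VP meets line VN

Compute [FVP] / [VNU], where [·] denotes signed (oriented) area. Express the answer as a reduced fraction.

Choose coordinates V = (0, 0), U = (1, 0), P = (0, 1), A = (3, 2).
1. N lies on line AU with AN:NU = 1:5 ⇒ N = (8/3, 5/3)
2. F is where the line through A parallel to VP meets line VN ⇒ F = (3, 15/8)
2·[FVP] = -3, 2·[VNU] = -5/3
[FVP]:[VNU] = -3:-5/3 = 9/5

[FVP]:[VNU] = 9/5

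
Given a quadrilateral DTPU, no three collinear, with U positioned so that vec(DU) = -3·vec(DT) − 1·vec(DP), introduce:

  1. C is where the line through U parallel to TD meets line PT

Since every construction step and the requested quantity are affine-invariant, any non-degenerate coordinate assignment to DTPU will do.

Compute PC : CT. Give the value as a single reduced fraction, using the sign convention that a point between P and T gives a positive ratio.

Assign D = (0, 0), T = (1, 0), P = (0, 1), U = (-3, -1) — the answer is frame-independent, so this choice is without loss of generality.
1. C is where the line through U parallel to TD meets line PT ⇒ C = (2, -1)
C = P + t·(T−P) with t = 2, so PC:CT = t:(1−t) = 2:-1

PC:CT = -2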